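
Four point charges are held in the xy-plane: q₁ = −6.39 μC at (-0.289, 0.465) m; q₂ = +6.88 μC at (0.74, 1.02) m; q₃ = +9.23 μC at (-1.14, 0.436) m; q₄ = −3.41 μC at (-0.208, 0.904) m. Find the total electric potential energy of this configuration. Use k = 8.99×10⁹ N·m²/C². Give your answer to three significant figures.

The assembly work is the sum of pairwise potential energies, U = Σ_{i<j} kqᵢqⱼ/rᵢⱼ.
Pair separations: r₁₂ = 1.17 m, r₁₃ = 0.851 m, r₁₄ = 0.446 m, r₂₃ = 1.97 m, r₂₄ = 0.955 m, r₃₄ = 1.04 m.
Summing all 6 pair terms gives U = -0.724 J.

-0.724 J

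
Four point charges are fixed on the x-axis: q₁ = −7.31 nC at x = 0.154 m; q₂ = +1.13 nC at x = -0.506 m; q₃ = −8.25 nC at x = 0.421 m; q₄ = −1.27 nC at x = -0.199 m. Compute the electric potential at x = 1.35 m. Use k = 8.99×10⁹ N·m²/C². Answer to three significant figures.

-137 V

Electric potential is a scalar, so the contributions from each charge add algebraically: V = Σ kqᵢ/rᵢ.
Distances from the field point to each charge: r₁ = 1.20 m, r₂ = 1.86 m, r₃ = 0.929 m, r₄ = 1.55 m.
V = k[(-7.31×10⁻⁹)/(1.20) + (1.13×10⁻⁹)/(1.86) + (-8.25×10⁻⁹)/(0.929) + (-1.27×10⁻⁹)/(1.55)] = -137 V.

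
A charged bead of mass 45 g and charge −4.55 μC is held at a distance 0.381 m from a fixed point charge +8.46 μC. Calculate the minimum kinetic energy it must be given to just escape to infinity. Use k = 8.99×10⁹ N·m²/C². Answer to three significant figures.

0.908 J

To just escape, total mechanical energy must reach zero at infinity: ½mv²_min + U = 0, so ½mv²_min = −U = |kQq|/r.
|U| = |kQq|/r = (8.99×10⁹ N·m²/C²)(8.46×10⁻⁶)(4.55×10⁻⁶)/(0.381) = 0.908 J.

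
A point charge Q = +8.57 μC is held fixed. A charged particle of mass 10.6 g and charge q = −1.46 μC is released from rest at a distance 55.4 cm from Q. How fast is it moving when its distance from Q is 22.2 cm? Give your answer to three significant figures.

Only the electrostatic force acts, so mechanical energy is conserved: ½mv² = U₁ − U₂ = kQq(1/r₁ − 1/r₂).
U₁ − U₂ = (8.99×10⁹ N·m²/C²)(8.57×10⁻⁶ C)(-1.46×10⁻⁶ C)(1/0.554 − 1/0.222) = 0.304 J.
v = √(2·0.304/0.0106) = 7.57 m/s.

7.57 m/s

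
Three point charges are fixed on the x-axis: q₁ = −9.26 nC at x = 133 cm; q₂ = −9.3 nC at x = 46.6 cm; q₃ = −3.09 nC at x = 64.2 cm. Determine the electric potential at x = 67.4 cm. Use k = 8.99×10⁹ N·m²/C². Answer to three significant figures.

-1400 V

The total potential is the scalar sum of each charge's contribution, V = Σ kqᵢ/rᵢ.
Distances from the field point to each charge: r₁ = 0.656 m, r₂ = 0.208 m, r₃ = 0.0320 m.
V = k[(-9.26×10⁻⁹)/(0.656) + (-9.30×10⁻⁹)/(0.208) + (-3.09×10⁻⁹)/(0.0320)] = -1400 V.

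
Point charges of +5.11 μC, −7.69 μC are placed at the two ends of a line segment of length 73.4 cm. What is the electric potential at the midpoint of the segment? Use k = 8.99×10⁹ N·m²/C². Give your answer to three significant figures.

-6.32×10⁴ V

Electric potential is a scalar, so the contributions from each charge add algebraically: V = Σ kqᵢ/rᵢ.
Each charge is 0.367 m from the midpoint.
V = k[(5.11×10⁻⁶)/(0.367) + (-7.69×10⁻⁶)/(0.367)] = -6.32×10⁴ V.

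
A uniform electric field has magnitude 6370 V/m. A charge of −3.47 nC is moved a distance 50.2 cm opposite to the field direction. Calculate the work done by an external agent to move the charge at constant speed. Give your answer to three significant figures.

The potential change for a displacement 50.2 cm opposite to the field direction is ΔV = +Ed = 3200 V.
W_ext = qΔV = -1.11×10⁻⁵ J.

-1.11×10⁻⁵ J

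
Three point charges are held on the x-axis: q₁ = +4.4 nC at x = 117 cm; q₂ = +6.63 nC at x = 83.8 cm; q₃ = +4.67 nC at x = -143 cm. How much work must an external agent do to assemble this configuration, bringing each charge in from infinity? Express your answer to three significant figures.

9.84×10⁻⁷ J

The work to assemble the configuration equals its total potential energy, U = Σ kqᵢqⱼ/rᵢⱼ over all pairs.
Pair separations: r₁₂ = 0.332 m, r₁₃ = 2.60 m, r₂₃ = 2.27 m.
U = (7.90×10⁻⁷) + (7.10×10⁻⁸) + (1.23×10⁻⁷) = 9.84×10⁻⁷ J.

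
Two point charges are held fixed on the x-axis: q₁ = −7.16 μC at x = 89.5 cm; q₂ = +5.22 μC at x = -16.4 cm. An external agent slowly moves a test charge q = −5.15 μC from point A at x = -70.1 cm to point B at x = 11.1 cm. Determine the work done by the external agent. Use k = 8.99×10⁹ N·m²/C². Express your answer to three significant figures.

For quasistatic motion the external work equals the change in potential energy: W_ext = qΔV = q(V_B − V_A).
At A: distances to the source charges are 1.60 m, 0.537 m; V_A = Σ kqᵢ/rᵢ = 4.71×10⁴ V.
At B: distances to the source charges are 0.784 m, 0.275 m; V_B = Σ kqᵢ/rᵢ = 8.85×10⁴ V.
ΔV = V_B − V_A = 4.15×10⁴ V.
W_ext = qΔV = (-5.15×10⁻⁶ C)(4.15×10⁴ V) = -0.214 J.

-0.214 J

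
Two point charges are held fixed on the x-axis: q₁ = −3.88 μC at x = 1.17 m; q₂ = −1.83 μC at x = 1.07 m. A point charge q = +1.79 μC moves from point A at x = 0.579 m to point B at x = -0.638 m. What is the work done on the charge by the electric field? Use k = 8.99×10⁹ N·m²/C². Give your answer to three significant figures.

-0.114 J

The work done by the electric force is W_field = −ΔU = −q(V_B − V_A) = q(V_A − V_B).
At A: distances to the source charges are 0.591 m, 0.491 m; V_A = Σ kqᵢ/rᵢ = -9.25×10⁴ V.
At B: distances to the source charges are 1.81 m, 1.71 m; V_B = Σ kqᵢ/rᵢ = -2.89×10⁴ V.
ΔV = V_B − V_A = 6.36×10⁴ V.
W_field = −qΔV = −(1.79×10⁻⁶ C)(6.36×10⁴ V) = -0.114 J.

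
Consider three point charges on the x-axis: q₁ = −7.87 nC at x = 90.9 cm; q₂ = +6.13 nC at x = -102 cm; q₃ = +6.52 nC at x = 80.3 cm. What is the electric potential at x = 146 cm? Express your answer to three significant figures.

-17.0 V

The total potential is the scalar sum of each charge's contribution, V = Σ kqᵢ/rᵢ.
Distances from the field point to each charge: r₁ = 0.551 m, r₂ = 2.48 m, r₃ = 0.657 m.
V = k[(-7.87×10⁻⁹)/(0.551) + (6.13×10⁻⁹)/(2.48) + (6.52×10⁻⁹)/(0.657)] = -17.0 V.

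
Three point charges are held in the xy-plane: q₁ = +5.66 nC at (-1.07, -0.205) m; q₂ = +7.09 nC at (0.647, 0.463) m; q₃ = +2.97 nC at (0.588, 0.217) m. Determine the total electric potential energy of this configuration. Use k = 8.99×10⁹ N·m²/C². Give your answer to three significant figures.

1.03×10⁻⁶ J

The assembly work is the sum of pairwise potential energies, U = Σ_{i<j} kqᵢqⱼ/rᵢⱼ.
Pair separations: r₁₂ = 1.84 m, r₁₃ = 1.71 m, r₂₃ = 0.253 m.
U = (1.96×10⁻⁷) + (8.83×10⁻⁸) + (7.48×10⁻⁷) = 1.03×10⁻⁶ J.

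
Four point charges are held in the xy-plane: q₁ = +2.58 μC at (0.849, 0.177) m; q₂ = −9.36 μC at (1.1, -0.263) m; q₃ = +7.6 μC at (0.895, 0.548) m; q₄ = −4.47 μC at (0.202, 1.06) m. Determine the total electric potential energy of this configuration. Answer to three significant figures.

-0.935 J

The work to assemble the configuration equals its total potential energy, U = Σ kqᵢqⱼ/rᵢⱼ over all pairs.
Pair separations: r₁₂ = 0.507 m, r₁₃ = 0.374 m, r₁₄ = 1.09 m, r₂₃ = 0.837 m, r₂₄ = 1.60 m, r₃₄ = 0.862 m.
Summing all 6 pair terms gives U = -0.935 J.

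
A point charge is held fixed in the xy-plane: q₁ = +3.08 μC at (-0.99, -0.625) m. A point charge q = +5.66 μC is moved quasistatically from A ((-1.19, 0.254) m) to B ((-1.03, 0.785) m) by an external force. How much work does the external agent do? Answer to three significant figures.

-0.0627 J

For quasistatic motion the external work equals the change in potential energy: W_ext = qΔV = q(V_B − V_A).
At A: distance to the source charge is 0.901 m; V_A = kq₁/r = 3.07×10⁴ V.
At B: distance to the source charge is 1.41 m; V_B = kq₁/r = 1.96×10⁴ V.
ΔV = V_B − V_A = -1.11×10⁴ V.
W_ext = qΔV = (5.66×10⁻⁶ C)(-1.11×10⁴ V) = -0.0627 J.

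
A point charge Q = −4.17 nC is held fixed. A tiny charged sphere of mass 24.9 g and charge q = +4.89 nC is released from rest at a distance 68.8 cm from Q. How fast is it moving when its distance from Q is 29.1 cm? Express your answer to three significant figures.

5.40×10⁻³ m/s

Only the electrostatic force acts, so mechanical energy is conserved: ½mv² = U₁ − U₂ = kQq(1/r₁ − 1/r₂).
U₁ − U₂ = (8.99×10⁹ N·m²/C²)(-4.17×10⁻⁹ C)(4.89×10⁻⁹ C)(1/0.688 − 1/0.291) = 3.64×10⁻⁷ J.
v = √(2·3.64×10⁻⁷/0.0249) = 5.40×10⁻³ m/s.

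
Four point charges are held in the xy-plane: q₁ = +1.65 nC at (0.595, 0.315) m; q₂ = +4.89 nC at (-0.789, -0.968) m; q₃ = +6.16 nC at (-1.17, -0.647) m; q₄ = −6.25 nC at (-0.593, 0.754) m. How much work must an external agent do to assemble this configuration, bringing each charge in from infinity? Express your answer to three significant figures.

1.67×10⁻⁷ J

The work to assemble the configuration equals its total potential energy, U = Σ kqᵢqⱼ/rᵢⱼ over all pairs.
Pair separations: r₁₂ = 1.89 m, r₁₃ = 2.01 m, r₁₄ = 1.27 m, r₂₃ = 0.498 m, r₂₄ = 1.73 m, r₃₄ = 1.52 m.
Summing all 6 pair terms gives U = 1.67×10⁻⁷ J.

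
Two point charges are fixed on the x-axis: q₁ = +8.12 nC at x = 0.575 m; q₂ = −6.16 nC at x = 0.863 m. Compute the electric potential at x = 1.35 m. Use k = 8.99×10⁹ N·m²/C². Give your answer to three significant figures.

Electric potential is a scalar, so the contributions from each charge add algebraically: V = Σ kqᵢ/rᵢ.
Distances from the field point to each charge: r₁ = 0.775 m, r₂ = 0.487 m.
V = k[(8.12×10⁻⁹)/(0.775) + (-6.16×10⁻⁹)/(0.487)] = -19.5 V.

-19.5 V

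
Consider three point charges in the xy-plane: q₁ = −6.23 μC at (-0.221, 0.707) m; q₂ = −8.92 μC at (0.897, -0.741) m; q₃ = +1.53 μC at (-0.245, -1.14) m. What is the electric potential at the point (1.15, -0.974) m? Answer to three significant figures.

-2.49×10⁵ V

Electric potential is a scalar, so the contributions from each charge add algebraically: V = Σ kqᵢ/rᵢ.
Distances from the field point to each charge: r₁ = 2.17 m, r₂ = 0.344 m, r₃ = 1.40 m.
V = k[(-6.23×10⁻⁶)/(2.17) + (-8.92×10⁻⁶)/(0.344) + (1.53×10⁻⁶)/(1.40)] = -2.49×10⁵ V.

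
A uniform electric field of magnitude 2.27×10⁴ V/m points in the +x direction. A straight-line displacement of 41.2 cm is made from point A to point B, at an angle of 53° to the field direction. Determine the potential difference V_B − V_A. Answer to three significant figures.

-5630 V

Only the component of displacement along E changes the potential: ΔV = −E·d·cosθ.
ΔV = −(2.27×10⁴ V/m)(0.412 m)cos53° = -5630 V.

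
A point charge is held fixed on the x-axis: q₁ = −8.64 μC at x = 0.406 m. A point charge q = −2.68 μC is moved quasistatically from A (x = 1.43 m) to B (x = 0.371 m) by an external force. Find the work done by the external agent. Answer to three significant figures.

For quasistatic motion the external work equals the change in potential energy: W_ext = qΔV = q(V_B − V_A).
At A: distance to the source charge is 1.02 m; V_A = kq₁/r = -7.59×10⁴ V.
At B: distance to the source charge is 0.0350 m; V_B = kq₁/r = -2.22×10⁶ V.
ΔV = V_B − V_A = -2.14×10⁶ V.
W_ext = qΔV = (-2.68×10⁻⁶ C)(-2.14×10⁶ V) = 5.74 J.

5.74 J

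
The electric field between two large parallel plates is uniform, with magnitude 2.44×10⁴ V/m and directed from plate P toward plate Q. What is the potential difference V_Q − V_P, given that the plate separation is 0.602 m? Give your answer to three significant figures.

In a uniform field, potential decreases in the direction of E: ΔV = −E·d for a displacement d parallel to E.
Going from P to Q is a displacement of 0.602 m along the field, so V_Q − V_P = −Ed = -1.47×10⁴ V.

-1.47×10⁴ V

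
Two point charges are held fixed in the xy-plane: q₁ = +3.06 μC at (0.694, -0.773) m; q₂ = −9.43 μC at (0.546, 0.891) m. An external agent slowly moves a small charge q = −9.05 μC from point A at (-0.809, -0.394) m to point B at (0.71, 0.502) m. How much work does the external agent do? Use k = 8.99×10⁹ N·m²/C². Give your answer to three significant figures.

1.37 J

For quasistatic motion the external work equals the change in potential energy: W_ext = qΔV = q(V_B − V_A).
At A: distances to the source charges are 1.55 m, 1.87 m; V_A = Σ kqᵢ/rᵢ = -2.76×10⁴ V.
At B: distances to the source charges are 1.28 m, 0.422 m; V_B = Σ kqᵢ/rᵢ = -1.79×10⁵ V.
ΔV = V_B − V_A = -1.52×10⁵ V.
W_ext = qΔV = (-9.05×10⁻⁶ C)(-1.52×10⁵ V) = 1.37 J.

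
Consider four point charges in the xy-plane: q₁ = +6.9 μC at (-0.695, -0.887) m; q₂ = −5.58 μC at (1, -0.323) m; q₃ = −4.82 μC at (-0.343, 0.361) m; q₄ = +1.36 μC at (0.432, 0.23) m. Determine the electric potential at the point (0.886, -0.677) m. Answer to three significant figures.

-1.11×10⁵ V

Electric potential is a scalar, so the contributions from each charge add algebraically: V = Σ kqᵢ/rᵢ.
Distances from the field point to each charge: r₁ = 1.59 m, r₂ = 0.372 m, r₃ = 1.61 m, r₄ = 1.01 m.
V = k[(6.90×10⁻⁶)/(1.59) + (-5.58×10⁻⁶)/(0.372) + (-4.82×10⁻⁶)/(1.61) + (1.36×10⁻⁶)/(1.01)] = -1.11×10⁵ V.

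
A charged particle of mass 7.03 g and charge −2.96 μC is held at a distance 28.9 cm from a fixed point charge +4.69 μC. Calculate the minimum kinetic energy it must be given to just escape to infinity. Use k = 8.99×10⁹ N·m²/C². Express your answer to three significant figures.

0.432 J

To just escape, total mechanical energy must reach zero at infinity: ½mv²_min + U = 0, so ½mv²_min = −U = |kQq|/r.
|U| = |kQq|/r = (8.99×10⁹ N·m²/C²)(4.69×10⁻⁶)(2.96×10⁻⁶)/(0.289) = 0.432 J.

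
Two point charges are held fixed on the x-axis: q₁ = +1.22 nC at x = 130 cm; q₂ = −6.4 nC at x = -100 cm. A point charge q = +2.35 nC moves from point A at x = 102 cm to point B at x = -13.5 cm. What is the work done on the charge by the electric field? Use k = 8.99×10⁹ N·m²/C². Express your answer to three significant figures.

The work done by the electric force is W_field = −ΔU = −q(V_B − V_A) = q(V_A − V_B).
At A: distances to the source charges are 0.280 m, 2.02 m; V_A = Σ kqᵢ/rᵢ = 10.7 V.
At B: distances to the source charges are 1.44 m, 0.865 m; V_B = Σ kqᵢ/rᵢ = -58.9 V.
ΔV = V_B − V_A = -69.6 V.
W_field = −qΔV = −(2.35×10⁻⁹ C)(-69.6 V) = 1.63×10⁻⁷ J.

1.63×10⁻⁷ J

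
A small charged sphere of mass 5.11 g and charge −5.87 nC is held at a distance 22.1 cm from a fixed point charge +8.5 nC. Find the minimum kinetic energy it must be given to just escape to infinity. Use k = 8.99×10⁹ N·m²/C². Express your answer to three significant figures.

To just escape, total mechanical energy must reach zero at infinity: ½mv²_min + U = 0, so ½mv²_min = −U = |kQq|/r.
|U| = |kQq|/r = (8.99×10⁹ N·m²/C²)(8.50×10⁻⁹)(5.87×10⁻⁹)/(0.221) = 2.03×10⁻⁶ J.

2.03×10⁻⁶ J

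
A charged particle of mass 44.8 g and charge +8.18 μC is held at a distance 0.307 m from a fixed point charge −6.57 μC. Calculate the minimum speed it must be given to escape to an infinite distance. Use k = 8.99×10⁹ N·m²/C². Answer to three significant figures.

8.38 m/s

To just escape, total mechanical energy must reach zero at infinity: ½mv²_min + U = 0, so ½mv²_min = −U = |kQq|/r.
|U| = |kQq|/r = (8.99×10⁹ N·m²/C²)(6.57×10⁻⁶)(8.18×10⁻⁶)/(0.307) = 1.57 J.
v_min = √(2|U|/m) = √(2·1.57/0.0448) = 8.38 m/s.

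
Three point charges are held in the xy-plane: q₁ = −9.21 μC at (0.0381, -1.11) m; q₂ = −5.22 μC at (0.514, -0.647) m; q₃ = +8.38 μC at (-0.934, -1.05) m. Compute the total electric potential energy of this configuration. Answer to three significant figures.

-0.323 J

The assembly work is the sum of pairwise potential energies, U = Σ_{i<j} kqᵢqⱼ/rᵢⱼ.
Pair separations: r₁₂ = 0.664 m, r₁₃ = 0.974 m, r₂₃ = 1.50 m.
U = (0.651) + (-0.712) + (-0.262) = -0.323 J.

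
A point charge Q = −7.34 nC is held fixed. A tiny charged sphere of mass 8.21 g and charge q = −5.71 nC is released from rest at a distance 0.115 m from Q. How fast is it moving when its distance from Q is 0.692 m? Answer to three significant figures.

Only the electrostatic force acts, so mechanical energy is conserved: ½mv² = U₁ − U₂ = kQq(1/r₁ − 1/r₂).
U₁ − U₂ = (8.99×10⁹ N·m²/C²)(-7.34×10⁻⁹ C)(-5.71×10⁻⁹ C)(1/0.115 − 1/0.692) = 2.73×10⁻⁶ J.
v = √(2·2.73×10⁻⁶/8.21×10⁻³) = 0.0258 m/s.

0.0258 m/s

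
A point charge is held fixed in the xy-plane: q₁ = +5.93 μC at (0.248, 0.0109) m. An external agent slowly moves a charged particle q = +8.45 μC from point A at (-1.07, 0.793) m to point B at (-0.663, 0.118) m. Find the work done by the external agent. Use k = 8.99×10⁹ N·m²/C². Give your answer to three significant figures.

For quasistatic motion the external work equals the change in potential energy: W_ext = qΔV = q(V_B − V_A).
At A: distance to the source charge is 1.53 m; V_A = kq₁/r = 3.48×10⁴ V.
At B: distance to the source charge is 0.917 m; V_B = kq₁/r = 5.81×10⁴ V.
ΔV = V_B − V_A = 2.33×10⁴ V.
W_ext = qΔV = (8.45×10⁻⁶ C)(2.33×10⁴ V) = 0.197 J.

0.197 J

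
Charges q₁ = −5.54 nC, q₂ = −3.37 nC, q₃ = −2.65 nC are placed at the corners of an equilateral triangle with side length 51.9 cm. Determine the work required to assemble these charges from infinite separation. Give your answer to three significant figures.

7.32×10⁻⁷ J

The assembly work is the sum of pairwise potential energies, U = Σ_{i<j} kqᵢqⱼ/rᵢⱼ.
All three pair separations equal the side length, 0.519 m.
U = (3.23×10⁻⁷) + (2.54×10⁻⁷) + (1.55×10⁻⁷) = 7.32×10⁻⁷ J.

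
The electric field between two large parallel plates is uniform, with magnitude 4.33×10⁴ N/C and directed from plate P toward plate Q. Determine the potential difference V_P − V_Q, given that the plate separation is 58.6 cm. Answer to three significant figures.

2.54×10⁴ V

In a uniform field, potential decreases in the direction of E: ΔV = −E·d for a displacement d parallel to E.
Going from Q to P is a displacement of 58.6 cm opposite to the field, so V_P − V_Q = +Ed = 2.54×10⁴ V.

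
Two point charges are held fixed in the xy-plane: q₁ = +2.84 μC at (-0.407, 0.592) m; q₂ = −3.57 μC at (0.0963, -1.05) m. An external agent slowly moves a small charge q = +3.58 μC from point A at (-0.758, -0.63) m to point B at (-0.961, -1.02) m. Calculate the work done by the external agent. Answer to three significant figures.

For quasistatic motion the external work equals the change in potential energy: W_ext = qΔV = q(V_B − V_A).
At A: distances to the source charges are 1.27 m, 0.952 m; V_A = Σ kqᵢ/rᵢ = -1.36×10⁴ V.
At B: distances to the source charges are 1.70 m, 1.06 m; V_B = Σ kqᵢ/rᵢ = -1.54×10⁴ V.
ΔV = V_B − V_A = -1730 V.
W_ext = qΔV = (3.58×10⁻⁶ C)(-1730 V) = -6.20×10⁻³ J.

-6.20×10⁻³ J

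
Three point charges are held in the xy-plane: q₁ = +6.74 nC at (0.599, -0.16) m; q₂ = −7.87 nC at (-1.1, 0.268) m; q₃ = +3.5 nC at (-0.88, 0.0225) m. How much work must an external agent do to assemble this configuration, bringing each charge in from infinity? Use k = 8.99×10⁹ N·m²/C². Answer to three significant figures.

The assembly work is the sum of pairwise potential energies, U = Σ_{i<j} kqᵢqⱼ/rᵢⱼ.
Pair separations: r₁₂ = 1.75 m, r₁₃ = 1.49 m, r₂₃ = 0.330 m.
U = (-2.72×10⁻⁷) + (1.42×10⁻⁷) + (-7.51×10⁻⁷) = -8.81×10⁻⁷ J.

-8.81×10⁻⁷ J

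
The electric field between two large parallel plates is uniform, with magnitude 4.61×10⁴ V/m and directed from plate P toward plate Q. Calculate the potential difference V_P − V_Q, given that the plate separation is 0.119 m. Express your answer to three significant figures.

5490 V

In a uniform field, potential decreases in the direction of E: ΔV = −E·d for a displacement d parallel to E.
Going from Q to P is a displacement of 0.119 m opposite to the field, so V_P − V_Q = +Ed = 5490 V.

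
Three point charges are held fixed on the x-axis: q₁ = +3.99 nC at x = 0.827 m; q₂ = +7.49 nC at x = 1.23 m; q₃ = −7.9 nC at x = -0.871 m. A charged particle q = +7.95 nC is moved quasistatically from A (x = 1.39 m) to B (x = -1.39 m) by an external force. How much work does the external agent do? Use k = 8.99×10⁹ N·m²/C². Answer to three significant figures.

For quasistatic motion the external work equals the change in potential energy: W_ext = qΔV = q(V_B − V_A).
At A: distances to the source charges are 0.563 m, 0.160 m, 2.26 m; V_A = Σ kqᵢ/rᵢ = 453 V.
At B: distances to the source charges are 2.22 m, 2.62 m, 0.519 m; V_B = Σ kqᵢ/rᵢ = -95.0 V.
ΔV = V_B − V_A = -548 V.
W_ext = qΔV = (7.95×10⁻⁹ C)(-548 V) = -4.36×10⁻⁶ J.

-4.36×10⁻⁶ J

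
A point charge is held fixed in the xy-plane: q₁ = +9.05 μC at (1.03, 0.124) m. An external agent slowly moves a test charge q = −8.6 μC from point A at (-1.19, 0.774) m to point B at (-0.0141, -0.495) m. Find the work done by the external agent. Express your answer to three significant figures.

-0.274 J

For quasistatic motion the external work equals the change in potential energy: W_ext = qΔV = q(V_B − V_A).
At A: distance to the source charge is 2.31 m; V_A = kq₁/r = 3.52×10⁴ V.
At B: distance to the source charge is 1.21 m; V_B = kq₁/r = 6.70×10⁴ V.
ΔV = V_B − V_A = 3.19×10⁴ V.
W_ext = qΔV = (-8.60×10⁻⁶ C)(3.19×10⁴ V) = -0.274 J.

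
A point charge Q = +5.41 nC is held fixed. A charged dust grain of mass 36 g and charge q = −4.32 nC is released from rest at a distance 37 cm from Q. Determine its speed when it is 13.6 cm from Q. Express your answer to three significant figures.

7.37×10⁻³ m/s

Only the electrostatic force acts, so mechanical energy is conserved: ½mv² = U₁ − U₂ = kQq(1/r₁ − 1/r₂).
U₁ − U₂ = (8.99×10⁹ N·m²/C²)(5.41×10⁻⁹ C)(-4.32×10⁻⁹ C)(1/0.370 − 1/0.136) = 9.77×10⁻⁷ J.
v = √(2·9.77×10⁻⁷/0.0360) = 7.37×10⁻³ m/s.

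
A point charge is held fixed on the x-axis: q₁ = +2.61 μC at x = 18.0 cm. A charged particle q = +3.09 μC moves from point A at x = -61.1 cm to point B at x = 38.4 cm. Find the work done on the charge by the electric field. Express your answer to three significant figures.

-0.264 J

The work done by the electric force is W_field = −ΔU = −q(V_B − V_A) = q(V_A − V_B).
At A: distance to the source charge is 0.791 m; V_A = kq₁/r = 2.97×10⁴ V.
At B: distance to the source charge is 0.204 m; V_B = kq₁/r = 1.15×10⁵ V.
ΔV = V_B − V_A = 8.54×10⁴ V.
W_field = −qΔV = −(3.09×10⁻⁶ C)(8.54×10⁴ V) = -0.264 J.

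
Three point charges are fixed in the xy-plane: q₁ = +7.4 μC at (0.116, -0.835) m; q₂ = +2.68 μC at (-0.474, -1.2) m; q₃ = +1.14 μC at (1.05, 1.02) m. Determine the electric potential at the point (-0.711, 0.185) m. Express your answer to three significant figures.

7.31×10⁴ V

The total potential is the scalar sum of each charge's contribution, V = Σ kqᵢ/rᵢ.
Distances from the field point to each charge: r₁ = 1.31 m, r₂ = 1.41 m, r₃ = 1.95 m.
V = k[(7.40×10⁻⁶)/(1.31) + (2.68×10⁻⁶)/(1.41) + (1.14×10⁻⁶)/(1.95)] = 7.31×10⁴ V.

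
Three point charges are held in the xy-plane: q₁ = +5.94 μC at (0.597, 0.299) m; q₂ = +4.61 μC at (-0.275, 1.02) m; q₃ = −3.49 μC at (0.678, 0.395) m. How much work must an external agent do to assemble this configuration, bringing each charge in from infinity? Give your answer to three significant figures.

-1.39 J

The assembly work is the sum of pairwise potential energies, U = Σ_{i<j} kqᵢqⱼ/rᵢⱼ.
Pair separations: r₁₂ = 1.13 m, r₁₃ = 0.126 m, r₂₃ = 1.14 m.
U = (0.218) + (-1.48) + (-0.127) = -1.39 J.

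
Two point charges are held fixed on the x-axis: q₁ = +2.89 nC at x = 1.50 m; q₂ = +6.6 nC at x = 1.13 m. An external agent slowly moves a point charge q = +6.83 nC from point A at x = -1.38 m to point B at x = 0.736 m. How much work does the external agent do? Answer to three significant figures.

For quasistatic motion the external work equals the change in potential energy: W_ext = qΔV = q(V_B − V_A).
At A: distances to the source charges are 2.88 m, 2.51 m; V_A = Σ kqᵢ/rᵢ = 32.7 V.
At B: distances to the source charges are 0.764 m, 0.394 m; V_B = Σ kqᵢ/rᵢ = 185 V.
ΔV = V_B − V_A = 152 V.
W_ext = qΔV = (6.83×10⁻⁹ C)(152 V) = 1.04×10⁻⁶ J.

1.04×10⁻⁶ J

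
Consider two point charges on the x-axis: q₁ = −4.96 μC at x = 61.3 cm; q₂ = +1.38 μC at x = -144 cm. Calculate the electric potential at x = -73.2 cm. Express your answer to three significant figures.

Electric potential is a scalar, so the contributions from each charge add algebraically: V = Σ kqᵢ/rᵢ.
Distances from the field point to each charge: r₁ = 1.34 m, r₂ = 0.708 m.
V = k[(-4.96×10⁻⁶)/(1.34) + (1.38×10⁻⁶)/(0.708)] = -1.56×10⁴ V.

-1.56×10⁴ V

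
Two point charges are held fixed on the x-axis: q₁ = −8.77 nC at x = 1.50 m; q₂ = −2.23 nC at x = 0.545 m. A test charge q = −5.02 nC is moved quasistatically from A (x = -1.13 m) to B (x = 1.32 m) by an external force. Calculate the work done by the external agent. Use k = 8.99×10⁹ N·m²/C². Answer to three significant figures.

2.12×10⁻⁶ J

For quasistatic motion the external work equals the change in potential energy: W_ext = qΔV = q(V_B − V_A).
At A: distances to the source charges are 2.63 m, 1.67 m; V_A = Σ kqᵢ/rᵢ = -41.9 V.
At B: distances to the source charges are 0.180 m, 0.775 m; V_B = Σ kqᵢ/rᵢ = -464 V.
ΔV = V_B − V_A = -422 V.
W_ext = qΔV = (-5.02×10⁻⁹ C)(-422 V) = 2.12×10⁻⁶ J.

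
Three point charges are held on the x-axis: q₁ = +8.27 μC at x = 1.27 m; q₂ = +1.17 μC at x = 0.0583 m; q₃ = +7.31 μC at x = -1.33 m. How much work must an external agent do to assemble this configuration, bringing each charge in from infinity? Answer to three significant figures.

The assembly work is the sum of pairwise potential energies, U = Σ_{i<j} kqᵢqⱼ/rᵢⱼ.
Pair separations: r₁₂ = 1.21 m, r₁₃ = 2.60 m, r₂₃ = 1.39 m.
U = (0.0718) + (0.209) + (0.0554) = 0.336 J.

0.336 J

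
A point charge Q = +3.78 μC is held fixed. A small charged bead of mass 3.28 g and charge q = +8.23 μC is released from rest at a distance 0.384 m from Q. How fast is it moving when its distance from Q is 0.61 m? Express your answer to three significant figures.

Only the electrostatic force acts, so mechanical energy is conserved: ½mv² = U₁ − U₂ = kQq(1/r₁ − 1/r₂).
U₁ − U₂ = (8.99×10⁹ N·m²/C²)(3.78×10⁻⁶ C)(8.23×10⁻⁶ C)(1/0.384 − 1/0.610) = 0.270 J.
v = √(2·0.270/3.28×10⁻³) = 12.8 m/s.

12.8 m/s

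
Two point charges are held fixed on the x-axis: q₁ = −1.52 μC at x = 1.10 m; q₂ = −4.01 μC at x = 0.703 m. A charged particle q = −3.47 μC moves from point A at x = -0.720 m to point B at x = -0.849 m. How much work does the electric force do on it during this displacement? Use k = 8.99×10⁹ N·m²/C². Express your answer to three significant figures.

The work done by the electric force is W_field = −ΔU = −q(V_B − V_A) = q(V_A − V_B).
At A: distances to the source charges are 1.82 m, 1.42 m; V_A = Σ kqᵢ/rᵢ = -3.28×10⁴ V.
At B: distances to the source charges are 1.95 m, 1.55 m; V_B = Σ kqᵢ/rᵢ = -3.02×10⁴ V.
ΔV = V_B − V_A = 2600 V.
W_field = −qΔV = −(-3.47×10⁻⁶ C)(2600 V) = 9.03×10⁻³ J.

9.03×10⁻³ J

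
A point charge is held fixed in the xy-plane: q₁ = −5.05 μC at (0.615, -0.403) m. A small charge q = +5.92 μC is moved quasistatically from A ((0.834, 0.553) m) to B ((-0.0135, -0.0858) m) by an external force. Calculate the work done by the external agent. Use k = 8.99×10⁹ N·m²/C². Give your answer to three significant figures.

For quasistatic motion the external work equals the change in potential energy: W_ext = qΔV = q(V_B − V_A).
At A: distance to the source charge is 0.981 m; V_A = kq₁/r = -4.63×10⁴ V.
At B: distance to the source charge is 0.704 m; V_B = kq₁/r = -6.45×10⁴ V.
ΔV = V_B − V_A = -1.82×10⁴ V.
W_ext = qΔV = (5.92×10⁻⁶ C)(-1.82×10⁴ V) = -0.108 J.

-0.108 J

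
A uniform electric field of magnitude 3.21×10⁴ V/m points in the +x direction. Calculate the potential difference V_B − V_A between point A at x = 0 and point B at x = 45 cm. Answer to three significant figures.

-1.44×10⁴ V

In a uniform field, potential decreases in the direction of E: V_B − V_A = −E·Δx.
V_B − V_A = −(3.21×10⁴ V/m)(0.450 m) = -1.44×10⁴ V.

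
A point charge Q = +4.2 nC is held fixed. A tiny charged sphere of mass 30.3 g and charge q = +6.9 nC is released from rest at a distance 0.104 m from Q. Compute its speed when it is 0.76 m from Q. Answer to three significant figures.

Only the electrostatic force acts, so mechanical energy is conserved: ½mv² = U₁ − U₂ = kQq(1/r₁ − 1/r₂).
U₁ − U₂ = (8.99×10⁹ N·m²/C²)(4.20×10⁻⁹ C)(6.90×10⁻⁹ C)(1/0.104 − 1/0.760) = 2.16×10⁻⁶ J.
v = √(2·2.16×10⁻⁶/0.0303) = 0.0119 m/s.

0.0119 m/s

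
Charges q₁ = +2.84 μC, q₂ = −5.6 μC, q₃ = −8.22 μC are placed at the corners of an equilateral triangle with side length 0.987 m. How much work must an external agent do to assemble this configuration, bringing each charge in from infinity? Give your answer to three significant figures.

The work to assemble the configuration equals its total potential energy, U = Σ kqᵢqⱼ/rᵢⱼ over all pairs.
All three pair separations equal the side length, 0.987 m.
U = (-0.145) + (-0.213) + (0.419) = 0.0618 J.

0.0618 J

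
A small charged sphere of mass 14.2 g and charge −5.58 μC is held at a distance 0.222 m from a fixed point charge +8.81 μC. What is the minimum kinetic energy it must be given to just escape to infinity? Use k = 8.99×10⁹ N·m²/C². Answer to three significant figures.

1.99 J

To just escape, total mechanical energy must reach zero at infinity: ½mv²_min + U = 0, so ½mv²_min = −U = |kQq|/r.
|U| = |kQq|/r = (8.99×10⁹ N·m²/C²)(8.81×10⁻⁶)(5.58×10⁻⁶)/(0.222) = 1.99 J.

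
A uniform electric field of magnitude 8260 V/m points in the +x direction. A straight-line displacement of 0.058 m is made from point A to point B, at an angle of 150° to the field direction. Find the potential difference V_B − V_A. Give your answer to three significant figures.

Only the component of displacement along E changes the potential: ΔV = −E·d·cosθ.
ΔV = −(8260 V/m)(0.0580 m)cos150° = 415 V.

415 V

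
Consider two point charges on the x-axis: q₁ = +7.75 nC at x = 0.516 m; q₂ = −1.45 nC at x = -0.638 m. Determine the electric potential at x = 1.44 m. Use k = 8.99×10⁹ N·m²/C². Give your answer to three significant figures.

69.1 V

Electric potential is a scalar, so the contributions from each charge add algebraically: V = Σ kqᵢ/rᵢ.
Distances from the field point to each charge: r₁ = 0.924 m, r₂ = 2.08 m.
V = k[(7.75×10⁻⁹)/(0.924) + (-1.45×10⁻⁹)/(2.08)] = 69.1 V.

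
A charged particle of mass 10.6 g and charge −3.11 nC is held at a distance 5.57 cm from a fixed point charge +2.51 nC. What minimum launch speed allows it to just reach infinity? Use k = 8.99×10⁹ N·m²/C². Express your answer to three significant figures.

0.0154 m/s

To just escape, total mechanical energy must reach zero at infinity: ½mv²_min + U = 0, so ½mv²_min = −U = |kQq|/r.
|U| = |kQq|/r = (8.99×10⁹ N·m²/C²)(2.51×10⁻⁹)(3.11×10⁻⁹)/(0.0557) = 1.26×10⁻⁶ J.
v_min = √(2|U|/m) = √(2·1.26×10⁻⁶/0.0106) = 0.0154 m/s.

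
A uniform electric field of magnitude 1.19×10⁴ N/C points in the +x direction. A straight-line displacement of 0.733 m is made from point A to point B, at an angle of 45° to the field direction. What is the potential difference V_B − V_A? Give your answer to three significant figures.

-6170 V

Only the component of displacement along E changes the potential: ΔV = −E·d·cosθ.
ΔV = −(1.19×10⁴ V/m)(0.733 m)cos45° = -6170 V.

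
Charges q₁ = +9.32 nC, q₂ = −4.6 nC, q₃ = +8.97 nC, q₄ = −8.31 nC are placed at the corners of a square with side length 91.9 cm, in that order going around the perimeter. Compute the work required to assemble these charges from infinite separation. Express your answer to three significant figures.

-1.47×10⁻⁶ J

The work to assemble the configuration equals its total potential energy, U = Σ kqᵢqⱼ/rᵢⱼ over all pairs.
The four side pairs have separation 0.919 m and the two diagonal pairs 1.30 m.
Summing all 6 pair terms gives U = -1.47×10⁻⁶ J.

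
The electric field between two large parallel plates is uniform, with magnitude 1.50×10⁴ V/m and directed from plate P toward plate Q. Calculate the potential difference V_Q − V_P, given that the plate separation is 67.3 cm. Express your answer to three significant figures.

-1.01×10⁴ V

In a uniform field, potential decreases in the direction of E: ΔV = −E·d for a displacement d parallel to E.
Going from P to Q is a displacement of 67.3 cm along the field, so V_Q − V_P = −Ed = -1.01×10⁴ V.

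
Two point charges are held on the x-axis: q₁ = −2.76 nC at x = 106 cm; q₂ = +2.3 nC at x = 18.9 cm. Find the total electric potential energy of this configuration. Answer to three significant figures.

The assembly work is the sum of pairwise potential energies, U = Σ_{i<j} kqᵢqⱼ/rᵢⱼ.
Pair separations: r₁₂ = 0.871 m.
U = (-6.55×10⁻⁸) = -6.55×10⁻⁸ J.

-6.55×10⁻⁸ J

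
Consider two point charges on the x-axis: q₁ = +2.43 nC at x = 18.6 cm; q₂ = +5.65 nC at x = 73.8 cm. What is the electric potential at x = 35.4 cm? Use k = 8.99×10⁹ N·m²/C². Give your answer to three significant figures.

262 V

The total potential is the scalar sum of each charge's contribution, V = Σ kqᵢ/rᵢ.
Distances from the field point to each charge: r₁ = 0.168 m, r₂ = 0.384 m.
V = k[(2.43×10⁻⁹)/(0.168) + (5.65×10⁻⁹)/(0.384)] = 262 V.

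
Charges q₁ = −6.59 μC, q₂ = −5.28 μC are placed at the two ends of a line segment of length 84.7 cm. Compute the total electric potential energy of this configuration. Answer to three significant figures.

0.369 J

The work to assemble the configuration equals its total potential energy, U = Σ kqᵢqⱼ/rᵢⱼ over all pairs.
The separation is r = 0.847 m.
U = (0.369) = 0.369 J.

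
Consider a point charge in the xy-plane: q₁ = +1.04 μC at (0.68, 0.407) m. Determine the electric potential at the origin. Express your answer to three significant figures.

1.18×10⁴ V

Electric potential is a scalar, so the contributions from each charge add algebraically: V = Σ kqᵢ/rᵢ.
Distances from the field point to each charge: r₁ = 0.792 m.
V = k[(1.04×10⁻⁶)/(0.792)] = 1.18×10⁴ V.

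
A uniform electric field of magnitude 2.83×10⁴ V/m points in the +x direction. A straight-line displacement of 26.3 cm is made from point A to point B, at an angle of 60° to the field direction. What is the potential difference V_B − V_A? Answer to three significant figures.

Only the component of displacement along E changes the potential: ΔV = −E·d·cosθ.
ΔV = −(2.83×10⁴ V/m)(0.263 m)cos60° = -3720 V.

-3720 V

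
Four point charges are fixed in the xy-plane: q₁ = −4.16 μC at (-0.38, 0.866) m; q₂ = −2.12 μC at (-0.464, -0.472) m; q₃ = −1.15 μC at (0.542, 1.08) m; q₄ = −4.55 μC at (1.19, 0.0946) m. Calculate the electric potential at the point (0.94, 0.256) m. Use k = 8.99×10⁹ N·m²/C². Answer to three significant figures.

-1.87×10⁵ V

Electric potential is a scalar, so the contributions from each charge add algebraically: V = Σ kqᵢ/rᵢ.
Distances from the field point to each charge: r₁ = 1.45 m, r₂ = 1.58 m, r₃ = 0.915 m, r₄ = 0.298 m.
V = k[(-4.16×10⁻⁶)/(1.45) + (-2.12×10⁻⁶)/(1.58) + (-1.15×10⁻⁶)/(0.915) + (-4.55×10⁻⁶)/(0.298)] = -1.87×10⁵ V.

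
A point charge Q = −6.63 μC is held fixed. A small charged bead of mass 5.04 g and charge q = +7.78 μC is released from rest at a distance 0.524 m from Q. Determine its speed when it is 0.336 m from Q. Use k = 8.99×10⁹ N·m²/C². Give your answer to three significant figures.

14.0 m/s

Only the electrostatic force acts, so mechanical energy is conserved: ½mv² = U₁ − U₂ = kQq(1/r₁ − 1/r₂).
U₁ − U₂ = (8.99×10⁹ N·m²/C²)(-6.63×10⁻⁶ C)(7.78×10⁻⁶ C)(1/0.524 − 1/0.336) = 0.495 J.
v = √(2·0.495/5.04×10⁻³) = 14.0 m/s.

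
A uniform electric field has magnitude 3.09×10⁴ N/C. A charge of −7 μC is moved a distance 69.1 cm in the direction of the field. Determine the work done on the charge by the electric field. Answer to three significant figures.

-0.149 J

The potential change for a displacement 69.1 cm in the direction of the field is ΔV = −Ed = -2.14×10⁴ V.
W_field = −qΔV = -0.149 J.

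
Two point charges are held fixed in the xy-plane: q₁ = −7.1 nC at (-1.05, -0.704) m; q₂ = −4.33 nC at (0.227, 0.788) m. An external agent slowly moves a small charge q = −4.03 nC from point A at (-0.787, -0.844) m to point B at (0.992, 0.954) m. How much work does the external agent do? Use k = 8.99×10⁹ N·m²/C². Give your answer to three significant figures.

-6.47×10⁻⁷ J

For quasistatic motion the external work equals the change in potential energy: W_ext = qΔV = q(V_B − V_A).
At A: distances to the source charges are 0.298 m, 1.92 m; V_A = Σ kqᵢ/rᵢ = -234 V.
At B: distances to the source charges are 2.63 m, 0.783 m; V_B = Σ kqᵢ/rᵢ = -74.0 V.
ΔV = V_B − V_A = 160 V.
W_ext = qΔV = (-4.03×10⁻⁹ C)(160 V) = -6.47×10⁻⁷ J.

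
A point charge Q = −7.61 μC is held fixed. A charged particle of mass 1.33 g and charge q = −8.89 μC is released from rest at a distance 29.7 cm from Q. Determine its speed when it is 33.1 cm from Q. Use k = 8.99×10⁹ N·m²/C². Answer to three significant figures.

17.8 m/s

Only the electrostatic force acts, so mechanical energy is conserved: ½mv² = U₁ − U₂ = kQq(1/r₁ − 1/r₂).
U₁ − U₂ = (8.99×10⁹ N·m²/C²)(-7.61×10⁻⁶ C)(-8.89×10⁻⁶ C)(1/0.297 − 1/0.331) = 0.210 J.
v = √(2·0.210/1.33×10⁻³) = 17.8 m/s.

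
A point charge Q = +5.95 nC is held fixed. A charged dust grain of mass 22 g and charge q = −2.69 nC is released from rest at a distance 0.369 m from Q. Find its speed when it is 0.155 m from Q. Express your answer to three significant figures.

Only the electrostatic force acts, so mechanical energy is conserved: ½mv² = U₁ − U₂ = kQq(1/r₁ − 1/r₂).
U₁ − U₂ = (8.99×10⁹ N·m²/C²)(5.95×10⁻⁹ C)(-2.69×10⁻⁹ C)(1/0.369 − 1/0.155) = 5.38×10⁻⁷ J.
v = √(2·5.38×10⁻⁷/0.0220) = 7.00×10⁻³ m/s.

7.00×10⁻³ m/s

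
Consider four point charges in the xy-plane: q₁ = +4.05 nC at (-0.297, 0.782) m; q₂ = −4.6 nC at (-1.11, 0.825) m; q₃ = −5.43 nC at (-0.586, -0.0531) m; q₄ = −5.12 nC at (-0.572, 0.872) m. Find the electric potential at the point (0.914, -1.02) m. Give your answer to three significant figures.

-44.8 V

The total potential is the scalar sum of each charge's contribution, V = Σ kqᵢ/rᵢ.
Distances from the field point to each charge: r₁ = 2.17 m, r₂ = 2.74 m, r₃ = 1.78 m, r₄ = 2.41 m.
V = k[(4.05×10⁻⁹)/(2.17) + (-4.60×10⁻⁹)/(2.74) + (-5.43×10⁻⁹)/(1.78) + (-5.12×10⁻⁹)/(2.41)] = -44.8 V.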